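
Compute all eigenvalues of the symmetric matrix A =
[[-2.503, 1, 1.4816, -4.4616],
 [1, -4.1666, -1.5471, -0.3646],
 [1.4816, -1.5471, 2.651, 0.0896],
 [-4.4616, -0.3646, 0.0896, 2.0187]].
sigma(A) ≈ {-6, -4, 3, 5}

A is real symmetric, so its spectrum consists of real eigenvalues. Expanding the characteristic polynomial of the displayed matrix gives
  det(λ I - A) = p(λ) = λ^4 + (2)λ^3 + (-41)λ^2 + (-41.9985)λ + (360.0019).
Solving p(λ) = 0 yields eigenvalues ≈ -6, -4, 3, 5. (A is shown rounded to 4 decimals, so these recover the underlying integer eigenvalues to within that precision.)
Verification: the trace of A = -2 equals the sum of eigenvalues -2, and det(A) ≈ 360.0019 matches the eigenvalue product 360.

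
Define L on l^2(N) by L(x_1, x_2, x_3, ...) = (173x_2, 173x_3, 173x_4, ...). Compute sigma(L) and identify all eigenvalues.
sigma(L) = closed disk {z in C : |z| ≤ 173}; sigma_p(L) = open disk {z in C : |z| < 173}

Note L = 173·V where V is the unit left shift (V x)_k = x_{k+1}; so sigma(L) = 173·sigma(V) and ||L|| = 173||V||. ||L x||^2 = 29929sum_{k≥2} |x_k|^2 ≤ 29929||x||^2, with equality on {x : x_1 = 0}, so ||L|| = 173. For any lambda with |lambda| < 173, set r = lambda/173 (|r| < 1); the vector x = (1, r, r^2, ...) is in l^2 and satisfies L x = 173(r, r^2, ...) = lambda x, so lambda is an eigenvalue. On the boundary |lambda| = 173 the geometric series diverges, so no l^2 eigenvector exists, but these lambda lie in the approximate point spectrum. Hence sigma(L) is the closed disk of radius 173 and sigma_p(L) is the open disk.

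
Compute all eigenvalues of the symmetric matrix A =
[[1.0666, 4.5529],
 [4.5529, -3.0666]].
sigma(A) ≈ {-6, 4}

A is real symmetric, so its spectrum consists of real eigenvalues. Expanding the characteristic polynomial of the displayed matrix gives
  det(λ I - A) = p(λ) = λ^2 + (2)λ + (-24).
Solving p(λ) = 0 yields eigenvalues ≈ -6, 4. (A is shown rounded to 4 decimals, so these recover the underlying integer eigenvalues to within that precision.)
Verification: the trace of A = -2 equals the sum of eigenvalues -2, and det(A) ≈ -23.9997 matches the eigenvalue product -24.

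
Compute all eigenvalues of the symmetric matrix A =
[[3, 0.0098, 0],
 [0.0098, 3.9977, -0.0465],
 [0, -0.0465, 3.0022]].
sigma(A) ≈ {3, 4} (3 with multiplicity 2)

A is real symmetric, so its spectrum consists of real eigenvalues. Expanding the characteristic polynomial of the displayed matrix gives
  det(λ I - A) = p(λ) = λ^3 + (-10)λ^2 + (33)λ + (-36).
Solving p(λ) = 0 yields eigenvalues ≈ 3, 3, 4. (A is shown rounded to 4 decimals, so these recover the underlying integer eigenvalues to within that precision.)
Verification: the trace of A = 10 equals the sum of eigenvalues 10, and det(A) ≈ 36.0001 matches the eigenvalue product 36.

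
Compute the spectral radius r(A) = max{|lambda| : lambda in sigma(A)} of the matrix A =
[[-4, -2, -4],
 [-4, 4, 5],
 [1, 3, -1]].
r(A) ≈ 6.9277

The eigenvalues of A are the roots of its characteristic polynomial. With M = A (coefficients from the trace, the sum of principal 2x2 minors, and det A):
  p(λ) = det(λ I - M) = λ^3 + λ^2 - 35λ - 138.
No integer candidate from the rational root theorem (±divisors of 138) is a root, so the roots are irrational. The cubic discriminant is Δ = -253971 < 0, so there is one real root and a complex-conjugate pair. p(6) = -96 and p(7) = 9 have opposite signs, so a root lies in (6, 7); Newton's method refines it to λ ≈ 6.9277. Dividing out (λ - (6.9277)) leaves approximately λ^2 + 7.9277λ + 19.9201. For λ^2 + 7.9277λ + 19.9201 the discriminant is -16.8328. It is negative, so the remaining roots are the complex-conjugate pair λ ≈ -3.9638 ± 2.0514i. Their product equals the constant term, so |λ|^2 ≈ 19.9201 and |λ| ≈ 4.4632.
Thus the eigenvalues (to 4 decimals) are 6.9277 (modulus 6.9277); -3.9638 ± 2.0514i (modulus 4.4632). The spectral radius is the largest modulus: r(A) ≈ 6.9277. (Cross-check: r(A) ≤ ||A||_2 ≈ 7.9356; equality holds whenever A is normal, though it can also hold for some non-normal A.)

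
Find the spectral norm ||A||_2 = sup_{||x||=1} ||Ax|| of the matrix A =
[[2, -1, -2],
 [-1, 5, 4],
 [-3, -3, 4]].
||A||_2 ≈ 7.1779 (= sqrt(largest eigenvalue of A^T A))

||A||_2 = sigma_max(A) = sqrt(lambda_max(A^T A)). Form the symmetric matrix M = A^T A =
[[14, 2, -20],
 [2, 35, 10],
 [-20, 10, 36]].
Its characteristic polynomial (trace, sum of principal 2x2 minors, determinant of M give the coefficients) is
  p(λ) = det(λ I - M) = λ^3 - 85λ^2 + 1750λ - 1296.
No integer candidate from the rational root theorem (±divisors of 1296) is a root, so the roots are irrational. The cubic discriminant is Δ = 930128868 > 0, so there are three distinct real roots. p(0) = -1296 and p(1) = 370 have opposite signs, so a root lies in (0, 1); Newton's method refines it to λ ≈ 0.769. p(32) = 432 and p(33) = -174 have opposite signs, so a root lies in (32, 33); Newton's method refines it to λ ≈ 32.7085. p(51) = -480 and p(52) = 472 have opposite signs, so a root lies in (51, 52); Newton's method refines it to λ ≈ 51.5224. Check (Vieta): the three roots sum to 85, matching tr M = 85.
So the eigenvalues of A^T A are ≈ 0.769, 32.7085, 51.5224 (all ≥ 0, as they must be for A^T A). The largest is λ_max ≈ 51.5224, hence ||A||_2 = sqrt(λ_max) ≈ 7.1779.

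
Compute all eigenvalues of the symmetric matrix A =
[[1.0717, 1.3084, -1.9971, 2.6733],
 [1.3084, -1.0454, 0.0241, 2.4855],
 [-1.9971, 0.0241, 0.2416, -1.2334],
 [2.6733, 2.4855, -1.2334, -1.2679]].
sigma(A) ≈ {-4, -2, 0, 5}

A is real symmetric, so its spectrum consists of real eigenvalues. Expanding the characteristic polynomial of the displayed matrix gives
  det(λ I - A) = p(λ) = λ^4 + (1)λ^3 + (-22)λ^2 + (-40)λ + (0).
Solving p(λ) = 0 yields eigenvalues ≈ -4, -2, 0, 5. (A is shown rounded to 4 decimals, so these recover the underlying integer eigenvalues to within that precision.)
Verification: the trace of A = -1 equals the sum of eigenvalues -1, and det(A) ≈ 0.0003 matches the eigenvalue product 0.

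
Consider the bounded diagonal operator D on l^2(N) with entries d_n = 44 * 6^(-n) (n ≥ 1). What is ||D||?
||D|| = 22/3 (attained at n = 1)

For D diagonal, ||D|| = sup_n |d_n|. The sequence d_n = 44 * 6^(-n) is positive and strictly decreasing (ratio 6^(-1) < 1), so the supremum is d_1 = 44/6 = 22/3. Hence ||D|| = 22/3.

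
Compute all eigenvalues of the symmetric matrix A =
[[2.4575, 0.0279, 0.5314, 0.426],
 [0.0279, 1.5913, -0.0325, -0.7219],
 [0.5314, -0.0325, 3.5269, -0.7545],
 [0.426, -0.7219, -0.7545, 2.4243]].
sigma(A) ≈ {1, 2, 3, 4}

A is real symmetric, so its spectrum consists of real eigenvalues. Expanding the characteristic polynomial of the displayed matrix gives
  det(λ I - A) = p(λ) = λ^4 + (-10)λ^3 + (35)λ^2 + (-50)λ + (24).
Solving p(λ) = 0 yields eigenvalues ≈ 1, 2, 3, 4. (A is shown rounded to 4 decimals, so these recover the underlying integer eigenvalues to within that precision.)
Verification: the trace of A = 10 equals the sum of eigenvalues 10, and det(A) ≈ 23.9999 matches the eigenvalue product 24.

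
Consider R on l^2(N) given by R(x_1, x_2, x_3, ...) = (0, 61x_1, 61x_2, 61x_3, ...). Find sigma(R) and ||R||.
sigma(R) = closed disk {z in C : |z| ≤ 61}; ||R|| = 61

Note R = 61·U where U is the unit right shift (U x)_k = x_{k-1} (with x_0 := 0); so ||R|| = 61||U|| and sigma(R) = 61·sigma(U). ||R x||^2 = sum_{k≥1} |61x_k|^2 = 3721||x||^2, so ||R|| = 61 and sigma(R) ⊂ {|z| ≤ 61}. For any |lambda| < 61, the equation (R - lambda I) x = 0 forces x_1 = 0, then 61x_k = lambda x_{k+1} ⇒ x = 0, so R has no eigenvalues. But (R - lambda I) is not surjective for |lambda| < 61: solving (R - lambda I) x = e_1 would require x_n proportional to (lambda/61)^(-n), which is not in l^2. So every |lambda| < 61 lies in the residual spectrum. The boundary |lambda| = 61 is in the approximate point spectrum (the spectrum is closed). Hence sigma(R) is the closed disk of radius 61.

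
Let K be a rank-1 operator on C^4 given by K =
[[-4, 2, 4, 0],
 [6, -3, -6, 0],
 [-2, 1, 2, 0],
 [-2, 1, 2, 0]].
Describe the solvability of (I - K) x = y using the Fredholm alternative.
(I - K) is invertible (det(I - K) = 6 ≠ 0), so for every y in C^4 the equation (I - K) x = y has a unique solution.

K has rank 1, so it is an outer product K = u v^T: every row of K is a multiple of one row vector. Reading off the entries, u = (2, -3, 1, 1) and v = (-2, 1, 2, 0) (row i of K equals u_i·v^T). A rank-one matrix u v^T satisfies K u = u (v·u) and kills the (3)-dimensional subspace v^⊥, so its characteristic polynomial is lambda^3 (lambda - v·u) with v·u = tr K = -5. Hence the eigenvalues of I - K are 1 (multiplicity 3) and 1 - (-5) = 6, so det(I - K) = 6. (Direct check: I - K =
[[5, -2, -4, 0],
 [-6, 4, 6, 0],
 [2, -1, -1, 0],
 [2, -1, -2, 1]]
has determinant 6.) The finite-dimensional Fredholm alternative says: either (I - K) is invertible, or ker(I - K) ≠ {0} and then range(I - K) = ker((I - K)^*)^⊥, with dim ker(I - K) = dim ker((I - K)^*). Since det(I - K) ≠ 0, 1 is not an eigenvalue of K and ker(I - K) = {0}, so we are in the first case: for every y there is a unique x = (I - K)^(-1) y. Explicitly, by the Sherman–Morrison formula, (I - u v^T)^(-1) = I + u v^T/(1 - v·u), i.e. (I - K)^(-1) = I + K/(6).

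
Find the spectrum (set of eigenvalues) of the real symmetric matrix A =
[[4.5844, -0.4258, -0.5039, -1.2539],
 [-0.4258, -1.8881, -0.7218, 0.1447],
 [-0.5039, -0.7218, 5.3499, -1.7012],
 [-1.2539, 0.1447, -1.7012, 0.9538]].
sigma(A) ≈ {-2, 0, 5, 6}

A is real symmetric, so its spectrum consists of real eigenvalues. Expanding the characteristic polynomial of the displayed matrix gives
  det(λ I - A) = p(λ) = λ^4 + (-9)λ^3 + (8)λ^2 + (60)λ + (0).
Solving p(λ) = 0 yields eigenvalues ≈ -2, 0, 5, 6. (A is shown rounded to 4 decimals, so these recover the underlying integer eigenvalues to within that precision.)
Verification: the trace of A = 9 equals the sum of eigenvalues 9, and det(A) ≈ -0.0006 matches the eigenvalue product 0.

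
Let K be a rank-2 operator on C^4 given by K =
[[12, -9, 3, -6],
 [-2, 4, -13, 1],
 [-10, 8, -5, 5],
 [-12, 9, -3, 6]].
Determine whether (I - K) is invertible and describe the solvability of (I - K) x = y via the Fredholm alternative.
(I - K) is invertible (det(I - K) = 68 ≠ 0), so for every y in C^4 the equation (I - K) x = y has a unique solution.

K has rank 2 and factors as K = U V^T = u1 v1^T + u2 v2^T with u1 = (-3, -2, 2, 3), v1 = (-2, 1, 2, 1), u2 = (3, -3, -3, -3), v2 = (2, -2, 3, -1) (multiplying out reproduces the displayed K). The nonzero eigenvalues of U V^T coincide with those of the 2 x 2 matrix G = V^T U = [[v1·u1, v1·u2], [v2·u1, v2·u2]] = [[11, -18], [1, 6]], and by the Sylvester determinant identity det(I_4 - U V^T) = det(I_2 - V^T U) = det([[-10, 18], [-1, -5]]) = (-10)(-5) - (18)(-1) = 68. (Direct check: I - K =
[[-11, 9, -3, 6],
 [2, -3, 13, -1],
 [10, -8, 6, -5],
 [12, -9, 3, -5]]
has determinant 68.) The finite-dimensional Fredholm alternative says: either (I - K) is invertible, or ker(I - K) ≠ {0} and then range(I - K) = ker((I - K)^*)^⊥, with dim ker(I - K) = dim ker((I - K)^*). Since det(I - K) ≠ 0, 1 is not an eigenvalue of K and ker(I - K) = {0}, so we are in the first case: for every y there is a unique x = (I - K)^(-1) y. (Explicitly, by the Woodbury identity, (I - U V^T)^(-1) = I + U (I_2 - G)^(-1) V^T.)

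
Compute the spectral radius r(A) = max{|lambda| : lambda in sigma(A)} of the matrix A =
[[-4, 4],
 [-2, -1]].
r(A) = sqrt(12) ≈ 3.4641

The eigenvalues of A are the roots of its characteristic polynomial. With M = A (coefficients from the trace and determinant):
  p(λ) = det(λ I - M) = λ^2 + 5λ + 12.
For λ^2 + 5λ + 12 the discriminant is -23. It is negative, so the roots are the complex-conjugate pair λ = -5/2 ± (sqrt(23)/2) i ≈ -2.5 ± 2.3979i. For a conjugate pair the product of the roots equals the constant term, so |λ|^2 = 12 and |λ| = sqrt(12) ≈ 3.4641.
Thus the eigenvalues (to 4 decimals) are -2.5 ± 2.3979i (modulus 3.4641). The spectral radius is the largest modulus: r(A) = sqrt(12) ≈ 3.4641. (Cross-check: r(A) ≤ ||A||_2 ≈ 5.7079; equality holds whenever A is normal, though it can also hold for some non-normal A.)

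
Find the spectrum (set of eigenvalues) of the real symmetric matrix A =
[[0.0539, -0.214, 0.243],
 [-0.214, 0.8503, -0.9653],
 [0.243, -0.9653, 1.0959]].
sigma(A) ≈ {0, 2} (0 with multiplicity 2)

A is real symmetric, so its spectrum consists of real eigenvalues. Expanding the characteristic polynomial of the displayed matrix gives
  det(λ I - A) = p(λ) = λ^3 + (-2)λ^2 + (0)λ + (0).
Solving p(λ) = 0 yields eigenvalues ≈ 0, 0, 2. (A is shown rounded to 4 decimals, so these recover the underlying integer eigenvalues to within that precision.)
Verification: the trace of A = 2 equals the sum of eigenvalues 2, and det(A) ≈ -0.0000 matches the eigenvalue product 0.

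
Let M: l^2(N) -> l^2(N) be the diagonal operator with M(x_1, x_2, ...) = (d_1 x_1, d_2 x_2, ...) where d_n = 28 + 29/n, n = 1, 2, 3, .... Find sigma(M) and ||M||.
sigma(M) = {28 + 29/n : n ≥ 1} ∪ {28}; ||M|| = 57

A bounded diagonal operator on l^2 with diagonal entries d_n has spectrum equal to the closure of {d_n : n ≥ 1}: every d_n is an eigenvalue (with eigenvector e_n), so {d_n} ⊂ sigma(M); the spectrum is closed, so its closure is too; and for lambda not in the closure, (M - lambda I) has bounded inverse (the diagonal entries 1/(d_n - lambda) are bounded). For our sequence d_n = 28 + 29/n, n = 1, 2, 3, ...:
  - {d_n} = {28 + 29/n : n ≥ 1}; the only limit point is 28
  - closure = {28 + 29/n : n ≥ 1} ∪ {28}
For the norm: a diagonal operator has ||M|| = sup_n |d_n|. Here d_n = 28 + 29/n is positive and decreasing, so sup_n |d_n| = d_1 = 28 + 29 = 57. So ||M|| = 57.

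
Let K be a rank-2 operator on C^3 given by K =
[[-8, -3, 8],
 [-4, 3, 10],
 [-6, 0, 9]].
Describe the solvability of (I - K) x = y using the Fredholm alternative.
(I - K) is invertible (det(I - K) = -36 ≠ 0), so for every y in C^3 the equation (I - K) x = y has a unique solution.

K has rank 2 and factors as K = U V^T = u1 v1^T + u2 v2^T with u1 = (-1, 1, 0), v1 = (2, 3, 1), u2 = (3, 3, 3), v2 = (-2, 0, 3) (multiplying out reproduces the displayed K). The nonzero eigenvalues of U V^T coincide with those of the 2 x 2 matrix G = V^T U = [[v1·u1, v1·u2], [v2·u1, v2·u2]] = [[1, 18], [2, 3]], and by the Sylvester determinant identity det(I_3 - U V^T) = det(I_2 - V^T U) = det([[0, -18], [-2, -2]]) = (0)(-2) - (-18)(-2) = -36. (Direct check: I - K =
[[9, 3, -8],
 [4, -2, -10],
 [6, 0, -8]]
has determinant -36.) The finite-dimensional Fredholm alternative says: either (I - K) is invertible, or ker(I - K) ≠ {0} and then range(I - K) = ker((I - K)^*)^⊥, with dim ker(I - K) = dim ker((I - K)^*). Since det(I - K) ≠ 0, 1 is not an eigenvalue of K and ker(I - K) = {0}, so we are in the first case: for every y there is a unique x = (I - K)^(-1) y. (Explicitly, by the Woodbury identity, (I - U V^T)^(-1) = I + U (I_2 - G)^(-1) V^T.)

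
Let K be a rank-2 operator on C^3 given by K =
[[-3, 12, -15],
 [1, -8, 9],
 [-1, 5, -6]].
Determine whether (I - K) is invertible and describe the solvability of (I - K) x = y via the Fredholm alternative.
(I - K) is invertible (det(I - K) = 36 ≠ 0), so for every y in C^3 the equation (I - K) x = y has a unique solution.

K has rank 2 and factors as K = U V^T = u1 v1^T + u2 v2^T with u1 = (3, -1, 1), v1 = (-1, 2, -3), u2 = (-2, 2, -1), v2 = (0, -3, 3) (multiplying out reproduces the displayed K). The nonzero eigenvalues of U V^T coincide with those of the 2 x 2 matrix G = V^T U = [[v1·u1, v1·u2], [v2·u1, v2·u2]] = [[-8, 9], [6, -9]], and by the Sylvester determinant identity det(I_3 - U V^T) = det(I_2 - V^T U) = det([[9, -9], [-6, 10]]) = (9)(10) - (-9)(-6) = 36. (Direct check: I - K =
[[4, -12, 15],
 [-1, 9, -9],
 [1, -5, 7]]
has determinant 36.) The finite-dimensional Fredholm alternative says: either (I - K) is invertible, or ker(I - K) ≠ {0} and then range(I - K) = ker((I - K)^*)^⊥, with dim ker(I - K) = dim ker((I - K)^*). Since det(I - K) ≠ 0, 1 is not an eigenvalue of K and ker(I - K) = {0}, so we are in the first case: for every y there is a unique x = (I - K)^(-1) y. (Explicitly, by the Woodbury identity, (I - U V^T)^(-1) = I + U (I_2 - G)^(-1) V^T.)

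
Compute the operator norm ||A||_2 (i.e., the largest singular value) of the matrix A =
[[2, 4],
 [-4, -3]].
||A||_2 = sqrt((45 + sqrt(1625))/2) ≈ 6.5311 (= sqrt(largest eigenvalue of A^T A))

||A||_2 = sigma_max(A) = sqrt(lambda_max(A^T A)). Form the symmetric matrix M = A^T A =
[[20, 20],
 [20, 25]].
Its characteristic polynomial (trace, determinant of M give the coefficients) is
  p(λ) = det(λ I - M) = λ^2 - 45λ + 100.
For λ^2 - 45λ + 100 the discriminant is 1625. It is nonnegative but not a perfect square, so the roots are real and irrational: λ = (45 ± sqrt(1625))/2 ≈ 42.6556, 2.3444.
So the eigenvalues of A^T A are ≈ 2.3444, 42.6556 (all ≥ 0, as they must be for A^T A). The largest is λ_max = (45 + sqrt(1625))/2 ≈ 42.6556, hence ||A||_2 = sqrt(λ_max) = sqrt((45 + sqrt(1625))/2) ≈ 6.5311.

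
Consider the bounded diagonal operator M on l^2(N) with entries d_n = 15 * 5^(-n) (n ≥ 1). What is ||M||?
||M|| = 3 (attained at n = 1)

For M diagonal, ||M|| = sup_n |d_n|. The sequence d_n = 15 * 5^(-n) is positive and strictly decreasing (ratio 5^(-1) < 1), so the supremum is d_1 = 15/5 = 3. Hence ||M|| = 3.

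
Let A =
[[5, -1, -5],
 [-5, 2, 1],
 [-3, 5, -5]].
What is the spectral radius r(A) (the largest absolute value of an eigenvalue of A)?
r(A) ≈ 8.5253

The eigenvalues of A are the roots of its characteristic polynomial. With M = A (coefficients from the trace, the sum of principal 2x2 minors, and det A):
  p(λ) = det(λ I - M) = λ^3 - 2λ^2 - 50λ - 48.
No integer candidate from the rational root theorem (±divisors of 48) is a root, so the roots are irrational. The cubic discriminant is Δ = 359856 > 0, so there are three distinct real roots. p(-6) = -36 and p(-5) = 27 have opposite signs, so a root lies in (-6, -5); Newton's method refines it to λ ≈ -5.502. p(-2) = 36 and p(-1) = -1 have opposite signs, so a root lies in (-2, -1); Newton's method refines it to λ ≈ -1.0233. p(8) = -64 and p(9) = 69 have opposite signs, so a root lies in (8, 9); Newton's method refines it to λ ≈ 8.5253. Check (Vieta): the three roots sum to 2, matching tr M = 2.
Thus the eigenvalues (to 4 decimals) are -5.502 (modulus 5.502); -1.0233 (modulus 1.0233); 8.5253 (modulus 8.5253). The spectral radius is the largest modulus: r(A) ≈ 8.5253. (Cross-check: r(A) ≤ ||A||_2 ≈ 8.8505; equality holds whenever A is normal, though it can also hold for some non-normal A.)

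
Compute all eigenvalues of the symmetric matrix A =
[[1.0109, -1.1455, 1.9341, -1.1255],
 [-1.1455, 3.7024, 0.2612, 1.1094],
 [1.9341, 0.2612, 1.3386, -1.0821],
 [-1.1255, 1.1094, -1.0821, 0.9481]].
sigma(A) ≈ {-1, 0, 3, 5}

A is real symmetric, so its spectrum consists of real eigenvalues. Expanding the characteristic polynomial of the displayed matrix gives
  det(λ I - A) = p(λ) = λ^4 + (-7)λ^3 + (7)λ^2 + (15)λ + (0).
Solving p(λ) = 0 yields eigenvalues ≈ -1, 0, 3, 5. (A is shown rounded to 4 decimals, so these recover the underlying integer eigenvalues to within that precision.)
Verification: the trace of A = 7 equals the sum of eigenvalues 7, and det(A) ≈ 0.0005 matches the eigenvalue product 0.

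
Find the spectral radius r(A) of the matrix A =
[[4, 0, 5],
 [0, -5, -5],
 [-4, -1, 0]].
r(A) ≈ 5.6476

The eigenvalues of A are the roots of its characteristic polynomial. With M = A (coefficients from the trace, the sum of principal 2x2 minors, and det A):
  p(λ) = det(λ I - M) = λ^3 + λ^2 - 5λ + 120.
No integer candidate from the rational root theorem (±divisors of 120) is a root, so the roots are irrational. The cubic discriminant is Δ = -399555 < 0, so there is one real root and a complex-conjugate pair. p(-6) = -30 and p(-5) = 45 have opposite signs, so a root lies in (-6, -5); Newton's method refines it to λ ≈ -5.6476. Dividing out (λ - (-5.6476)) leaves approximately λ^2 - 4.6476λ + 21.2479. For λ^2 - 4.6476λ + 21.2479 the discriminant is -63.3914. It is negative, so the remaining roots are the complex-conjugate pair λ ≈ 2.3238 ± 3.9809i. Their product equals the constant term, so |λ|^2 ≈ 21.2479 and |λ| ≈ 4.6095.
Thus the eigenvalues (to 4 decimals) are -5.6476 (modulus 5.6476); 2.3238 ± 3.9809i (modulus 4.6095). The spectral radius is the largest modulus: r(A) ≈ 5.6476. (Cross-check: r(A) ≤ ||A||_2 ≈ 8.6287; equality holds whenever A is normal, though it can also hold for some non-normal A.)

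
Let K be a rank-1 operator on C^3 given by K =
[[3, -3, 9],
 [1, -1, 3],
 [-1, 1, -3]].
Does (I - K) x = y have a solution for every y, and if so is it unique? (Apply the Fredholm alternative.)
(I - K) is invertible (det(I - K) = 2 ≠ 0), so for every y in C^3 the equation (I - K) x = y has a unique solution.

K has rank 1, so it is an outer product K = u v^T: every row of K is a multiple of one row vector. Reading off the entries, u = (3, 1, -1) and v = (1, -1, 3) (row i of K equals u_i·v^T). A rank-one matrix u v^T satisfies K u = u (v·u) and kills the (2)-dimensional subspace v^⊥, so its characteristic polynomial is lambda^2 (lambda - v·u) with v·u = tr K = -1. Hence the eigenvalues of I - K are 1 (multiplicity 2) and 1 - (-1) = 2, so det(I - K) = 2. (Direct check: I - K =
[[-2, 3, -9],
 [-1, 2, -3],
 [1, -1, 4]]
has determinant 2.) The finite-dimensional Fredholm alternative says: either (I - K) is invertible, or ker(I - K) ≠ {0} and then range(I - K) = ker((I - K)^*)^⊥, with dim ker(I - K) = dim ker((I - K)^*). Since det(I - K) ≠ 0, 1 is not an eigenvalue of K and ker(I - K) = {0}, so we are in the first case: for every y there is a unique x = (I - K)^(-1) y. Explicitly, by the Sherman–Morrison formula, (I - u v^T)^(-1) = I + u v^T/(1 - v·u), i.e. (I - K)^(-1) = I + K/(2).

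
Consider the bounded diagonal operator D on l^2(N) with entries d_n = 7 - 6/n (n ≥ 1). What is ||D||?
||D|| = 7

For a diagonal operator on l^2 with entries d_n, ||D|| = sup_n |d_n|. Here d_1 = 1, d_2 = 4, ..., and d_n = 7 - 6/n increases monotonically toward 7. All terms lie in [1, 7), so |d_n| = d_n and the supremum is the limit 7, which is not attained by any individual d_n. Hence ||D|| = 7.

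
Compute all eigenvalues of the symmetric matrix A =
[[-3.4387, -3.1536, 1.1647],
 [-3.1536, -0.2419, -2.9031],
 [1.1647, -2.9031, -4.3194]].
sigma(A) ≈ {-6, -5, 3}

A is real symmetric, so its spectrum consists of real eigenvalues. Expanding the characteristic polynomial of the displayed matrix gives
  det(λ I - A) = p(λ) = λ^3 + (8)λ^2 + (-3)λ + (-90).
Solving p(λ) = 0 yields eigenvalues ≈ -6, -5, 3. (A is shown rounded to 4 decimals, so these recover the underlying integer eigenvalues to within that precision.)
Verification: the trace of A = -8 equals the sum of eigenvalues -8, and det(A) ≈ 89.9999 matches the eigenvalue product 90.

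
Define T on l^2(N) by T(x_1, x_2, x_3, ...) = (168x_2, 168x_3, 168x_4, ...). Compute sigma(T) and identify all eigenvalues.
sigma(T) = closed disk {z in C : |z| ≤ 168}; sigma_p(T) = open disk {z in C : |z| < 168}

Note T = 168·V where V is the unit left shift (V x)_k = x_{k+1}; so sigma(T) = 168·sigma(V) and ||T|| = 168||V||. ||T x||^2 = 28224sum_{k≥2} |x_k|^2 ≤ 28224||x||^2, with equality on {x : x_1 = 0}, so ||T|| = 168. For any lambda with |lambda| < 168, set r = lambda/168 (|r| < 1); the vector x = (1, r, r^2, ...) is in l^2 and satisfies T x = 168(r, r^2, ...) = lambda x, so lambda is an eigenvalue. On the boundary |lambda| = 168 the geometric series diverges, so no l^2 eigenvector exists, but these lambda lie in the approximate point spectrum. Hence sigma(T) is the closed disk of radius 168 and sigma_p(T) is the open disk.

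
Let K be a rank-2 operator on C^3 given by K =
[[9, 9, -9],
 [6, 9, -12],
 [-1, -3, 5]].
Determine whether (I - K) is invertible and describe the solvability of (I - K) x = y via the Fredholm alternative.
(I - K) is invertible (det(I - K) = 50 ≠ 0), so for every y in C^3 the equation (I - K) x = y has a unique solution.

K has rank 2 and factors as K = U V^T = u1 v1^T + u2 v2^T with u1 = (0, 3, -2), v1 = (-1, 0, -1), u2 = (3, 3, -1), v2 = (3, 3, -3) (multiplying out reproduces the displayed K). The nonzero eigenvalues of U V^T coincide with those of the 2 x 2 matrix G = V^T U = [[v1·u1, v1·u2], [v2·u1, v2·u2]] = [[2, -2], [15, 21]], and by the Sylvester determinant identity det(I_3 - U V^T) = det(I_2 - V^T U) = det([[-1, 2], [-15, -20]]) = (-1)(-20) - (2)(-15) = 50. (Direct check: I - K =
[[-8, -9, 9],
 [-6, -8, 12],
 [1, 3, -4]]
has determinant 50.) The finite-dimensional Fredholm alternative says: either (I - K) is invertible, or ker(I - K) ≠ {0} and then range(I - K) = ker((I - K)^*)^⊥, with dim ker(I - K) = dim ker((I - K)^*). Since det(I - K) ≠ 0, 1 is not an eigenvalue of K and ker(I - K) = {0}, so we are in the first case: for every y there is a unique x = (I - K)^(-1) y. (Explicitly, by the Woodbury identity, (I - U V^T)^(-1) = I + U (I_2 - G)^(-1) V^T.)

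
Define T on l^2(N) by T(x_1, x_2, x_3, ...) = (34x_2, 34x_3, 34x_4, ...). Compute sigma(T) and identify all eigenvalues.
sigma(T) = closed disk {z in C : |z| ≤ 34}; sigma_p(T) = open disk {z in C : |z| < 34}

Note T = 34·V where V is the unit left shift (V x)_k = x_{k+1}; so sigma(T) = 34·sigma(V) and ||T|| = 34||V||. ||T x||^2 = 1156sum_{k≥2} |x_k|^2 ≤ 1156||x||^2, with equality on {x : x_1 = 0}, so ||T|| = 34. For any lambda with |lambda| < 34, set r = lambda/34 (|r| < 1); the vector x = (1, r, r^2, ...) is in l^2 and satisfies T x = 34(r, r^2, ...) = lambda x, so lambda is an eigenvalue. On the boundary |lambda| = 34 the geometric series diverges, so no l^2 eigenvector exists, but these lambda lie in the approximate point spectrum. Hence sigma(T) is the closed disk of radius 34 and sigma_p(T) is the open disk.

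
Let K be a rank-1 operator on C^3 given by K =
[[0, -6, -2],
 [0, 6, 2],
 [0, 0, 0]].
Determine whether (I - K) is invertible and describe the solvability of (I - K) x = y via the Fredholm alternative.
(I - K) is invertible (det(I - K) = -5 ≠ 0), so for every y in C^3 the equation (I - K) x = y has a unique solution.

K has rank 1, so it is an outer product K = u v^T: every row of K is a multiple of one row vector. Reading off the entries, u = (-2, 2, 0) and v = (0, 3, 1) (row i of K equals u_i·v^T). A rank-one matrix u v^T satisfies K u = u (v·u) and kills the (2)-dimensional subspace v^⊥, so its characteristic polynomial is lambda^2 (lambda - v·u) with v·u = tr K = 6. Hence the eigenvalues of I - K are 1 (multiplicity 2) and 1 - (6) = -5, so det(I - K) = -5. (Direct check: I - K =
[[1, 6, 2],
 [0, -5, -2],
 [0, 0, 1]]
has determinant -5.) The finite-dimensional Fredholm alternative says: either (I - K) is invertible, or ker(I - K) ≠ {0} and then range(I - K) = ker((I - K)^*)^⊥, with dim ker(I - K) = dim ker((I - K)^*). Since det(I - K) ≠ 0, 1 is not an eigenvalue of K and ker(I - K) = {0}, so we are in the first case: for every y there is a unique x = (I - K)^(-1) y. Explicitly, by the Sherman–Morrison formula, (I - u v^T)^(-1) = I + u v^T/(1 - v·u), i.e. (I - K)^(-1) = I + K/(-5).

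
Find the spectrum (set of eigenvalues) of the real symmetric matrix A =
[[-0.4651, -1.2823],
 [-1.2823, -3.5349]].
sigma(A) ≈ {-4, 0}

A is real symmetric, so its spectrum consists of real eigenvalues. Expanding the characteristic polynomial of the displayed matrix gives
  det(λ I - A) = p(λ) = λ^2 + (4)λ + (0).
Solving p(λ) = 0 yields eigenvalues ≈ -4, 0. (A is shown rounded to 4 decimals, so these recover the underlying integer eigenvalues to within that precision.)
Verification: the trace of A = -4 equals the sum of eigenvalues -4, and det(A) ≈ -0.0002 matches the eigenvalue product 0.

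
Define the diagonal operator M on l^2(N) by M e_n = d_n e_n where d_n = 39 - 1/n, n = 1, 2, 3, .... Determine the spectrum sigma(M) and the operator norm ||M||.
sigma(M) = {39 - 1/n : n ≥ 1} ∪ {39}; ||M|| = 39

A bounded diagonal operator on l^2 with diagonal entries d_n has spectrum equal to the closure of {d_n : n ≥ 1}: every d_n is an eigenvalue (with eigenvector e_n), so {d_n} ⊂ sigma(M); the spectrum is closed, so its closure is too; and for lambda not in the closure, (M - lambda I) has bounded inverse (the diagonal entries 1/(d_n - lambda) are bounded). For our sequence d_n = 39 - 1/n, n = 1, 2, 3, ...:
  - {d_n} = {39 - 1/n : n ≥ 1}; the only limit point is 39
  - closure = {39 - 1/n : n ≥ 1} ∪ {39}
For the norm: a diagonal operator has ||M|| = sup_n |d_n|. Here d_n = 39 - 1/n increases monotonically from d_1 = 38 toward 39, with all terms in [38, 39); so sup_n |d_n| = 39 (the supremum is the limit, not attained). So ||M|| = 39.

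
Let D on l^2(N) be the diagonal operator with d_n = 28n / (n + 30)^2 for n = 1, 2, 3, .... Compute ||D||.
||D|| = 7/30 (attained at n = 30)

For D diagonal, ||D|| = sup_n |d_n|. Treat f(x) = 28x / (x + 30)^2 for real x > 0. By the quotient rule, f'(x) = 28(30 - x)/(x + 30)^3, which is positive for x < 30 and negative for x > 30. So f has a unique maximum at x = 30, and since 30 is a positive integer, the supremum over n ≥ 1 is attained at n = 30: d_30 = 28·30/(30 + 30)^2 = 28·30/3600 = 7/30. Hence ||D|| = 7/30.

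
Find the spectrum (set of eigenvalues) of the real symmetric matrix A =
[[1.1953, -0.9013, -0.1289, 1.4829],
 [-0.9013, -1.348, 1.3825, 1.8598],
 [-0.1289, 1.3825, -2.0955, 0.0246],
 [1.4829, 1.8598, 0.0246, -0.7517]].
sigma(A) ≈ {-4, -2, 1, 2}

A is real symmetric, so its spectrum consists of real eigenvalues. Expanding the characteristic polynomial of the displayed matrix gives
  det(λ I - A) = p(λ) = λ^4 + (3)λ^3 + (-8)λ^2 + (-12)λ + (16).
Solving p(λ) = 0 yields eigenvalues ≈ -4, -2, 1, 2. (A is shown rounded to 4 decimals, so these recover the underlying integer eigenvalues to within that precision.)
Verification: the trace of A = -3 equals the sum of eigenvalues -3, and det(A) ≈ 15.9999 matches the eigenvalue product 16.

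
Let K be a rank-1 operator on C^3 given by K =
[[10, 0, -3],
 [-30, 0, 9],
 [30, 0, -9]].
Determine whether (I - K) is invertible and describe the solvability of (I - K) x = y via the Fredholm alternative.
(I - K) is singular (det(I - K) = 0, i.e. 1 ∈ sigma(K)). (I - K) x = y is solvable iff y ⊥ ker((I - K)^*) = span{(10, 0, -3)}, i.e. iff 10y_1 - 3y_3 = 0. When solvable, the solutions are x = y + c·(1, -3, 3), c arbitrary (ker(I - K) = span{(1, -3, 3)}, dimension 1).

K has rank 1, so it is an outer product K = u v^T: every row of K is a multiple of one row vector. Reading off the entries, u = (1, -3, 3) and v = (10, 0, -3) (row i of K equals u_i·v^T). A rank-one matrix u v^T satisfies K u = u (v·u) and kills the (2)-dimensional subspace v^⊥, so its characteristic polynomial is lambda^2 (lambda - v·u) with v·u = tr K = 1. Hence the eigenvalues of I - K are 1 (multiplicity 2) and 1 - (1) = 0, so det(I - K) = 0. (Direct check: I - K =
[[-9, 0, 3],
 [30, 1, -9],
 [-30, 0, 10]]
has determinant 0.) So 1 is an eigenvalue of K and (I - K) is not invertible. The finite-dimensional Fredholm alternative says: either (I - K) is invertible, or ker(I - K) ≠ {0} and then range(I - K) = ker((I - K)^*)^⊥, with dim ker(I - K) = dim ker((I - K)^*). We are in the second case, so we need both kernels. Kernel of I - K: (I - K) u = u - u (v·u) = u - u = 0, so ker(I - K) = span{u} = span{(1, -3, 3)} (it is exactly 1-dimensional because rank(I - K) = 2). Kernel of the adjoint: K is real, so (I - K)^* = I - K^T = I - v u^T, and (I - v u^T) v = v - v (u·v) = 0; hence ker((I - K)^*) = span{v} = span{(10, 0, -3)}. Therefore (I - K) x = y is solvable iff <y, v> = 0, i.e. iff 10y_1 - 3y_3 = 0. When this holds, K y = u (v·y) = 0, so (I - K) y = y and x = y is a particular solution; the full solution set is the line x = y + c·u = y + c·(1, -3, 3), c ∈ C.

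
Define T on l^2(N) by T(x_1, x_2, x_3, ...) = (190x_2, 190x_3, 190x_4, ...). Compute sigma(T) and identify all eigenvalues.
sigma(T) = closed disk {z in C : |z| ≤ 190}; sigma_p(T) = open disk {z in C : |z| < 190}

Note T = 190·V where V is the unit left shift (V x)_k = x_{k+1}; so sigma(T) = 190·sigma(V) and ||T|| = 190||V||. ||T x||^2 = 36100sum_{k≥2} |x_k|^2 ≤ 36100||x||^2, with equality on {x : x_1 = 0}, so ||T|| = 190. For any lambda with |lambda| < 190, set r = lambda/190 (|r| < 1); the vector x = (1, r, r^2, ...) is in l^2 and satisfies T x = 190(r, r^2, ...) = lambda x, so lambda is an eigenvalue. On the boundary |lambda| = 190 the geometric series diverges, so no l^2 eigenvector exists, but these lambda lie in the approximate point spectrum. Hence sigma(T) is the closed disk of radius 190 and sigma_p(T) is the open disk.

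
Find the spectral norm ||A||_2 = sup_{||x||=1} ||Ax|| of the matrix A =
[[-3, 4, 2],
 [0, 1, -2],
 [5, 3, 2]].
||A||_2 ≈ 6.1757 (= sqrt(largest eigenvalue of A^T A))

||A||_2 = sigma_max(A) = sqrt(lambda_max(A^T A)). Form the symmetric matrix M = A^T A =
[[34, 3, 4],
 [3, 26, 12],
 [4, 12, 12]].
Its characteristic polynomial (trace, sum of principal 2x2 minors, determinant of M give the coefficients) is
  p(λ) = det(λ I - M) = λ^3 - 72λ^2 + 1435λ - 5476.
No integer candidate from the rational root theorem (±divisors of 5476) is a root, so the roots are irrational. The cubic discriminant is Δ = 53854916 > 0, so there are three distinct real roots. p(4) = -824 and p(5) = 24 have opposite signs, so a root lies in (4, 5); Newton's method refines it to λ ≈ 4.9697. p(28) = 208 and p(29) = -24 have opposite signs, so a root lies in (28, 29); Newton's method refines it to λ ≈ 28.8907. p(38) = -42 and p(39) = 296 have opposite signs, so a root lies in (38, 39); Newton's method refines it to λ ≈ 38.1396. Check (Vieta): the three roots sum to 72, matching tr M = 72.
So the eigenvalues of A^T A are ≈ 4.9697, 28.8907, 38.1396 (all ≥ 0, as they must be for A^T A). The largest is λ_max ≈ 38.1396, hence ||A||_2 = sqrt(λ_max) ≈ 6.1757.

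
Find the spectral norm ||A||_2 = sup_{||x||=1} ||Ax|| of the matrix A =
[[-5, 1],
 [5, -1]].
||A||_2 = sqrt(52) ≈ 7.2111 (= sqrt(largest eigenvalue of A^T A))

||A||_2 = sigma_max(A) = sqrt(lambda_max(A^T A)). Form the symmetric matrix M = A^T A =
[[50, -10],
 [-10, 2]].
Its characteristic polynomial (trace, determinant of M give the coefficients) is
  p(λ) = det(λ I - M) = λ^2 - 52λ.
For λ^2 - 52λ the discriminant is 2704. It is a perfect square (52^2), so the roots are rational: λ = (52 ± 52)/2 = 52, 0.
So the eigenvalues of A^T A are ≈ 0, 52 (all ≥ 0, as they must be for A^T A). The largest is λ_max = 52, hence ||A||_2 = sqrt(λ_max) = sqrt(52) ≈ 7.2111.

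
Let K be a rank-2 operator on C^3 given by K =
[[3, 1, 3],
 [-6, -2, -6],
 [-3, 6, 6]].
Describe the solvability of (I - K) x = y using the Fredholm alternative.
(I - K) is invertible (det(I - K) = 45 ≠ 0), so for every y in C^3 the equation (I - K) x = y has a unique solution.

K has rank 2 and factors as K = U V^T = u1 v1^T + u2 v2^T with u1 = (1, -2, 0), v1 = (3, 1, 3), u2 = (0, 0, -3), v2 = (1, -2, -2) (multiplying out reproduces the displayed K). The nonzero eigenvalues of U V^T coincide with those of the 2 x 2 matrix G = V^T U = [[v1·u1, v1·u2], [v2·u1, v2·u2]] = [[1, -9], [5, 6]], and by the Sylvester determinant identity det(I_3 - U V^T) = det(I_2 - V^T U) = det([[0, 9], [-5, -5]]) = (0)(-5) - (9)(-5) = 45. (Direct check: I - K =
[[-2, -1, -3],
 [6, 3, 6],
 [3, -6, -5]]
has determinant 45.) The finite-dimensional Fredholm alternative says: either (I - K) is invertible, or ker(I - K) ≠ {0} and then range(I - K) = ker((I - K)^*)^⊥, with dim ker(I - K) = dim ker((I - K)^*). Since det(I - K) ≠ 0, 1 is not an eigenvalue of K and ker(I - K) = {0}, so we are in the first case: for every y there is a unique x = (I - K)^(-1) y. (Explicitly, by the Woodbury identity, (I - U V^T)^(-1) = I + U (I_2 - G)^(-1) V^T.)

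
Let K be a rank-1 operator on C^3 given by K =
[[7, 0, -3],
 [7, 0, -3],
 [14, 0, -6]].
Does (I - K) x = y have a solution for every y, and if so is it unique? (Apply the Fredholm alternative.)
(I - K) is singular (det(I - K) = 0, i.e. 1 ∈ sigma(K)). (I - K) x = y is solvable iff y ⊥ ker((I - K)^*) = span{(7, 0, -3)}, i.e. iff 7y_1 - 3y_3 = 0. When solvable, the solutions are x = y + c·(1, 1, 2), c arbitrary (ker(I - K) = span{(1, 1, 2)}, dimension 1).

K has rank 1, so it is an outer product K = u v^T: every row of K is a multiple of one row vector. Reading off the entries, u = (1, 1, 2) and v = (7, 0, -3) (row i of K equals u_i·v^T). A rank-one matrix u v^T satisfies K u = u (v·u) and kills the (2)-dimensional subspace v^⊥, so its characteristic polynomial is lambda^2 (lambda - v·u) with v·u = tr K = 1. Hence the eigenvalues of I - K are 1 (multiplicity 2) and 1 - (1) = 0, so det(I - K) = 0. (Direct check: I - K =
[[-6, 0, 3],
 [-7, 1, 3],
 [-14, 0, 7]]
has determinant 0.) So 1 is an eigenvalue of K and (I - K) is not invertible. The finite-dimensional Fredholm alternative says: either (I - K) is invertible, or ker(I - K) ≠ {0} and then range(I - K) = ker((I - K)^*)^⊥, with dim ker(I - K) = dim ker((I - K)^*). We are in the second case, so we need both kernels. Kernel of I - K: (I - K) u = u - u (v·u) = u - u = 0, so ker(I - K) = span{u} = span{(1, 1, 2)} (it is exactly 1-dimensional because rank(I - K) = 2). Kernel of the adjoint: K is real, so (I - K)^* = I - K^T = I - v u^T, and (I - v u^T) v = v - v (u·v) = 0; hence ker((I - K)^*) = span{v} = span{(7, 0, -3)}. Therefore (I - K) x = y is solvable iff <y, v> = 0, i.e. iff 7y_1 - 3y_3 = 0. When this holds, K y = u (v·y) = 0, so (I - K) y = y and x = y is a particular solution; the full solution set is the line x = y + c·u = y + c·(1, 1, 2), c ∈ C.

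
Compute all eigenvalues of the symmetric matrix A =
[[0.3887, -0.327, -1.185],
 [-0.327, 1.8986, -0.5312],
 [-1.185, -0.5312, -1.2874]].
sigma(A) ≈ {-2, 1, 2}

A is real symmetric, so its spectrum consists of real eigenvalues. Expanding the characteristic polynomial of the displayed matrix gives
  det(λ I - A) = p(λ) = λ^3 + (-1)λ^2 + (-4)λ + (4).
Solving p(λ) = 0 yields eigenvalues ≈ -2, 1, 2. (A is shown rounded to 4 decimals, so these recover the underlying integer eigenvalues to within that precision.)
Verification: the trace of A = 1 equals the sum of eigenvalues 1, and det(A) ≈ -3.9998 matches the eigenvalue product -4.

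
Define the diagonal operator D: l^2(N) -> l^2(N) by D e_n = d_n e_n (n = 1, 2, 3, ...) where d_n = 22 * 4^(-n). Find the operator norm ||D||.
||D|| = 11/2 (attained at n = 1)

For D diagonal, ||D|| = sup_n |d_n|. The sequence d_n = 22 * 4^(-n) is positive and strictly decreasing (ratio 4^(-1) < 1), so the supremum is d_1 = 22/4 = 11/2. Hence ||D|| = 11/2.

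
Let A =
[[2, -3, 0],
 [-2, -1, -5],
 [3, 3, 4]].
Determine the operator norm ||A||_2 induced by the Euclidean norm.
||A||_2 ≈ 7.8177 (= sqrt(largest eigenvalue of A^T A))

||A||_2 = sigma_max(A) = sqrt(lambda_max(A^T A)). Form the symmetric matrix M = A^T A =
[[17, 5, 22],
 [5, 19, 17],
 [22, 17, 41]].
Its characteristic polynomial (trace, sum of principal 2x2 minors, determinant of M give the coefficients) is
  p(λ) = det(λ I - M) = λ^3 - 77λ^2 + 1001λ - 1849.
No integer candidate from the rational root theorem (±divisors of 1849) is a root, so the roots are irrational. The cubic discriminant is Δ = 1025302944 > 0, so there are three distinct real roots. p(2) = -147 and p(3) = 488 have opposite signs, so a root lies in (2, 3); Newton's method refines it to λ ≈ 2.2131. p(13) = 348 and p(14) = -183 have opposite signs, so a root lies in (13, 14); Newton's method refines it to λ ≈ 13.6705. p(61) = -324 and p(62) = 2553 have opposite signs, so a root lies in (61, 62); Newton's method refines it to λ ≈ 61.1164. Check (Vieta): the three roots sum to 77, matching tr M = 77.
So the eigenvalues of A^T A are ≈ 2.2131, 13.6705, 61.1164 (all ≥ 0, as they must be for A^T A). The largest is λ_max ≈ 61.1164, hence ||A||_2 = sqrt(λ_max) ≈ 7.8177.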